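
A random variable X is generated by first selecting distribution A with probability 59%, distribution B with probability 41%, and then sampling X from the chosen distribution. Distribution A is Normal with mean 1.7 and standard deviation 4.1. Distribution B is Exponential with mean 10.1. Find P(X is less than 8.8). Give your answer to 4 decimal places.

Conditional on each component, P(X < 8.8): A: 0.958337; B: 0.581587.
By total probability, P(X < 8.8) = 0.59·0.958337 + 0.41·0.581587 = 0.80387.

0.8039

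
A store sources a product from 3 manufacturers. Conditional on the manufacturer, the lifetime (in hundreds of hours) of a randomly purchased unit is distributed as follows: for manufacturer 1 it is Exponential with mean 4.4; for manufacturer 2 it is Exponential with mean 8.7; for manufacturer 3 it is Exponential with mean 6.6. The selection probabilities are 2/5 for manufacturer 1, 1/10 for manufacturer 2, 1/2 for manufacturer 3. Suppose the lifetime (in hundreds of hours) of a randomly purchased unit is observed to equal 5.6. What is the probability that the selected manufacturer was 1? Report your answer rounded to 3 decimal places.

0.398

Likelihoods f(5.6 | ·): 1: 0.0636515; 2: 0.0603858; 3: 0.064858.
Posterior ∝ prior × likelihood. Numerator for 1: 0.4·0.0636515 = 0.0254606.
Normalizing constant: 0.4·0.0636515 + 0.1·0.0603858 + 0.5·0.064858 = 0.0639282.
P(1 | observation) = 0.0254606 / 0.0639282 = 0.398269.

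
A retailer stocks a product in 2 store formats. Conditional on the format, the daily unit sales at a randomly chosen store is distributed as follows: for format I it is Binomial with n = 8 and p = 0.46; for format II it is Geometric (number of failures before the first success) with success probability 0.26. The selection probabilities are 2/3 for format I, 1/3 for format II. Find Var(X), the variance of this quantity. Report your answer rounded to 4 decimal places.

Per component, I: μ=3.68, E[X²]=15.5296; II: μ=2.84615, E[X²]=19.0473.
E[X] = 0.666667·3.68 + 0.333333·2.84615 = 3.40205.
E[X²] = 0.666667·15.5296 + 0.333333·19.0473 = 16.7022.
Var(X) = E[X²] − (E[X])² = 16.7022 − 11.574 = 5.12823.

5.1282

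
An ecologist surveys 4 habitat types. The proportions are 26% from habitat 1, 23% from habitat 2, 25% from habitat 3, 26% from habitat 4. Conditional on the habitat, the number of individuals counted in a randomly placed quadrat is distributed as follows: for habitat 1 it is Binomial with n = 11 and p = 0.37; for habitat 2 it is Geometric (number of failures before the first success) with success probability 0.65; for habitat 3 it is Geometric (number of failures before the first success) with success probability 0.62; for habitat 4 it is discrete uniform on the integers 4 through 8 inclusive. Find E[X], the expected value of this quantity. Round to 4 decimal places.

Component means — 1: 4.07; 2: 0.538462; 3: 0.612903; 4: 6.
E[X] = 0.26·4.07 + 0.23·0.538462 + 0.25·0.612903 + 0.26·6 = 2.89527.

2.8953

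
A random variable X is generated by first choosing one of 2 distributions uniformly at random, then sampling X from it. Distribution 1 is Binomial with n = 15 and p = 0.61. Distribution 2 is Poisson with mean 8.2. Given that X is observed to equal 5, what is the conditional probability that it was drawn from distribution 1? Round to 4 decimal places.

0.1957

Likelihoods P(X=5 | ·): 1: 0.0206467; 2: 0.0848542.
Posterior ∝ prior × likelihood. Numerator for 1: 0.5·0.0206467 = 0.0103233.
Normalizing constant: 0.5·0.0206467 + 0.5·0.0848542 = 0.0527504.
P(1 | observation) = 0.0103233 / 0.0527504 = 0.195702.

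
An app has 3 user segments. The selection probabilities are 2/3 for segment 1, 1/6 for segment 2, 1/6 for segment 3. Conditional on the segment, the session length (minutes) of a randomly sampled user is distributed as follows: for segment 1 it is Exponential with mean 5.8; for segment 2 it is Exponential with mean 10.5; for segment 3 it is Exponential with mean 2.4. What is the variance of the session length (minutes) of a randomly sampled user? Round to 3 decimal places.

Per component, 1: μ=5.8, E[X²]=67.28; 2: μ=10.5, E[X²]=220.5; 3: μ=2.4, E[X²]=11.52.
E[X] = 0.666667·5.8 + 0.166667·10.5 + 0.166667·2.4 = 6.01667.
E[X²] = 0.666667·67.28 + 0.166667·220.5 + 0.166667·11.52 = 83.5233.
Var(X) = E[X²] − (E[X])² = 83.5233 − 36.2003 = 47.3231.

47.323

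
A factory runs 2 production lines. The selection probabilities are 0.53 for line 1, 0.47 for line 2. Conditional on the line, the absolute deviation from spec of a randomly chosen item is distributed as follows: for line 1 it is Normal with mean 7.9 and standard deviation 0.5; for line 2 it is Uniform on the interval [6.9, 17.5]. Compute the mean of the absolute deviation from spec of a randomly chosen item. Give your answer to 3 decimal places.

9.921

Component means — 1: 7.9; 2: 12.2.
E[X] = 0.53·7.9 + 0.47·12.2 = 9.921.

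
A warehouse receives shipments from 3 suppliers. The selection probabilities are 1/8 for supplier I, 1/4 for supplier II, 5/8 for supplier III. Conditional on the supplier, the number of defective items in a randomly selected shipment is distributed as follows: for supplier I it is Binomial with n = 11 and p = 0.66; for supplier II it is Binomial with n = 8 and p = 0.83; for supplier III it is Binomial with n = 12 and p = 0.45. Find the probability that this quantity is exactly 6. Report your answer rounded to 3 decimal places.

0.221

Conditional on each supplier, P(X = 6): I: 0.1735; II: 0.26456; III: 0.212385.
By total probability, P(X = 6) = 0.125·0.1735 + 0.25·0.26456 + 0.625·0.212385 = 0.220568.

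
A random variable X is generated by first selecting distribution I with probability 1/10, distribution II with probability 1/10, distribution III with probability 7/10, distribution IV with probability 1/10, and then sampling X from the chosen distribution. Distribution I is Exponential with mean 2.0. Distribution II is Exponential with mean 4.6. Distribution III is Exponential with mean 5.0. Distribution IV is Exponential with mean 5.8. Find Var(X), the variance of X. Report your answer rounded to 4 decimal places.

24.2924

Per component, I: μ=2, E[X²]=8; II: μ=4.6, E[X²]=42.32; III: μ=5, E[X²]=50; IV: μ=5.8, E[X²]=67.28.
E[X] = 0.1·2 + 0.1·4.6 + 0.7·5 + 0.1·5.8 = 4.74.
E[X²] = 0.1·8 + 0.1·42.32 + 0.7·50 + 0.1·67.28 = 46.76.
Var(X) = E[X²] − (E[X])² = 46.76 − 22.4676 = 24.2924.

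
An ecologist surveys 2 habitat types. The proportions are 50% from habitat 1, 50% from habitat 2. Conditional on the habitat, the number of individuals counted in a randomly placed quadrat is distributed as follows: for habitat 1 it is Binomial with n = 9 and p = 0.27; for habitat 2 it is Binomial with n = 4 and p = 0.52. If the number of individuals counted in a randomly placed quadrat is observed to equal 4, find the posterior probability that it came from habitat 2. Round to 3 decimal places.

0.345

Likelihoods P(X=4 | ·): 1: 0.138816; 2: 0.0731162.
Posterior ∝ prior × likelihood. Numerator for 2: 0.5·0.0731162 = 0.0365581.
Normalizing constant: 0.5·0.138816 + 0.5·0.0731162 = 0.105966.
P(2 | observation) = 0.0365581 / 0.105966 = 0.344998.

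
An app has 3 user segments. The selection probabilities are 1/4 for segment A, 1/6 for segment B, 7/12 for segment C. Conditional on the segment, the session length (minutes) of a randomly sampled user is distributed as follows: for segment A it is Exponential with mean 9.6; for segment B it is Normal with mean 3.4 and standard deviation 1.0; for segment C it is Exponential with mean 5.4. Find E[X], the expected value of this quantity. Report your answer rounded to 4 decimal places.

Component means — A: 9.6; B: 3.4; C: 5.4.
E[X] = 0.25·9.6 + 0.166667·3.4 + 0.583333·5.4 = 6.11667.

6.1167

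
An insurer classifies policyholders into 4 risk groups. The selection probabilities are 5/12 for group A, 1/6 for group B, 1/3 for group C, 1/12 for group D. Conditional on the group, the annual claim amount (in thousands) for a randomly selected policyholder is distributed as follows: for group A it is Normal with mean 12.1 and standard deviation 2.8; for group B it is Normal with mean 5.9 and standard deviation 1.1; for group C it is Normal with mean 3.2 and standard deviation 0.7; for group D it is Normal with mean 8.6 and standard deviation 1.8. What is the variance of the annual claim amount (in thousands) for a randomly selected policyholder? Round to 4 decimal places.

19.3141

Per component, A: μ=12.1, E[X²]=154.25; B: μ=5.9, E[X²]=36.02; C: μ=3.2, E[X²]=10.73; D: μ=8.6, E[X²]=77.2.
E[X] = 0.416667·12.1 + 0.166667·5.9 + 0.333333·3.2 + 0.0833333·8.6 = 7.80833.
E[X²] = 0.416667·154.25 + 0.166667·36.02 + 0.333333·10.73 + 0.0833333·77.2 = 80.2842.
Var(X) = E[X²] − (E[X])² = 80.2842 − 60.9701 = 19.3141.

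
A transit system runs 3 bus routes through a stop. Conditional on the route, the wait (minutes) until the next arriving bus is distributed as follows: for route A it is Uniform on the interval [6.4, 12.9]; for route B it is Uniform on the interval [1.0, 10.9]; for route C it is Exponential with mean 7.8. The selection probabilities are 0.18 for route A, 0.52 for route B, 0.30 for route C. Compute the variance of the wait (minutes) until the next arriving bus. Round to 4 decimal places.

25.1330

Per component, A: μ=9.65, E[X²]=96.6433; B: μ=5.95, E[X²]=43.57; C: μ=7.8, E[X²]=121.68.
E[X] = 0.18·9.65 + 0.52·5.95 + 0.3·7.8 = 7.171.
E[X²] = 0.18·96.6433 + 0.52·43.57 + 0.3·121.68 = 76.5562.
Var(X) = E[X²] − (E[X])² = 76.5562 − 51.4232 = 25.133.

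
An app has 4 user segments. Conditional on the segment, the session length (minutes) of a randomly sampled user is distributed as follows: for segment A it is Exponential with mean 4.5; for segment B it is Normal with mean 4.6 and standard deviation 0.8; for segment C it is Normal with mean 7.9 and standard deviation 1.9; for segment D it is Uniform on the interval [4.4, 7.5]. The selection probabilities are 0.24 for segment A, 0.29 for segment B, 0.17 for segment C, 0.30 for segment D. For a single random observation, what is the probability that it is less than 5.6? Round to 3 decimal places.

0.566

Conditional on each segment, P(X < 5.6): A: 0.711899; B: 0.89435; C: 0.113038; D: 0.387097.
By total probability, P(X < 5.6) = 0.24·0.711899 + 0.29·0.89435 + 0.17·0.113038 + 0.3·0.387097 = 0.565563.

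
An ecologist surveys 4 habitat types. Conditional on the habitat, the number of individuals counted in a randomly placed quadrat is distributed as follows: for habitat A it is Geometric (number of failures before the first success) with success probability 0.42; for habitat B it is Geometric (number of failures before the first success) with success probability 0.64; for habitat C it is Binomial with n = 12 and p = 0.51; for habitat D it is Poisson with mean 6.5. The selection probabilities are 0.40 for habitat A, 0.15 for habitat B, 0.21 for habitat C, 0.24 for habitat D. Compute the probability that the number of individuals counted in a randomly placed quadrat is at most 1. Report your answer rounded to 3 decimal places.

0.399

Conditional on each habitat, P(X ≤ 1): A: 0.6636; B: 0.8704; C: 0.00258439; D: 0.0112758.
By total probability, P(X ≤ 1) = 0.4·0.6636 + 0.15·0.8704 + 0.21·0.00258439 + 0.24·0.0112758 = 0.399249.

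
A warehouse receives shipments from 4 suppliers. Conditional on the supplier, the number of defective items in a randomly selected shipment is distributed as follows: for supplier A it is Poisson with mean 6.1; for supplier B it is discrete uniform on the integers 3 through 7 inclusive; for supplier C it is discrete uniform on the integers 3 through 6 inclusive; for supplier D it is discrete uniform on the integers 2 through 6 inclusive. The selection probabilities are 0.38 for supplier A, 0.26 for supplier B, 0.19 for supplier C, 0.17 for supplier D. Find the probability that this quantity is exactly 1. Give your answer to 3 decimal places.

0.005

Conditional on each supplier, P(X = 1): A: 0.0136815; B: 0; C: 0; D: 0.
By total probability, P(X = 1) = 0.38·0.0136815 + 0.26·0 + 0.19·0 + 0.17·0 = 0.00519897.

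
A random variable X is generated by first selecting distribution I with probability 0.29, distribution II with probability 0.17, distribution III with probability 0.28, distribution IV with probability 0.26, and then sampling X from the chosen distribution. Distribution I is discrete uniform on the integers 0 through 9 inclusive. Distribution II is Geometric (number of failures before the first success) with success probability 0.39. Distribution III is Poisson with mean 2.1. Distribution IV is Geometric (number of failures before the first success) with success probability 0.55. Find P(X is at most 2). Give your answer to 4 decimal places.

Conditional on each component, P(X ≤ 2): I: 0.3; II: 0.773019; III: 0.649631; IV: 0.908875.
By total probability, P(X ≤ 2) = 0.29·0.3 + 0.17·0.773019 + 0.28·0.649631 + 0.26·0.908875 = 0.636618.

0.6366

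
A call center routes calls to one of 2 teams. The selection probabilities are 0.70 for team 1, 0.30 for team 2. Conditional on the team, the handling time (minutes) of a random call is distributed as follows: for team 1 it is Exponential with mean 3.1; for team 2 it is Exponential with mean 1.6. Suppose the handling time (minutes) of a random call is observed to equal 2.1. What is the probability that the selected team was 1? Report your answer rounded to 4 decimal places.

Likelihoods f(2.1 | ·): 1: 0.163847; 2: 0.168216.
Posterior ∝ prior × likelihood. Numerator for 1: 0.7·0.163847 = 0.114693.
Normalizing constant: 0.7·0.163847 + 0.3·0.168216 = 0.165158.
P(1 | observation) = 0.114693 / 0.165158 = 0.694444.

0.6944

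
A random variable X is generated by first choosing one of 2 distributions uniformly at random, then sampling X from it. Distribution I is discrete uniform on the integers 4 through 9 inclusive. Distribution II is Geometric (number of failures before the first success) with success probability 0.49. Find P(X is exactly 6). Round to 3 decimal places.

0.088

Conditional on each component, P(X = 6): I: 0.166667; II: 0.00862218.
By total probability, P(X = 6) = 0.5·0.166667 + 0.5·0.00862218 = 0.0876444.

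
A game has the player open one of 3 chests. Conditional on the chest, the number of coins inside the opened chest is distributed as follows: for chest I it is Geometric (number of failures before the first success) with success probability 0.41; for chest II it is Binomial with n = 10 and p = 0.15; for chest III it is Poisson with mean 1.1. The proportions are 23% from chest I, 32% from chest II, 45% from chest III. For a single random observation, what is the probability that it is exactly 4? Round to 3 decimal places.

0.033

Conditional on each chest, P(X = 4): I: 0.0496812; II: 0.0400957; III: 0.0203065.
By total probability, P(X = 4) = 0.23·0.0496812 + 0.32·0.0400957 + 0.45·0.0203065 = 0.0333952.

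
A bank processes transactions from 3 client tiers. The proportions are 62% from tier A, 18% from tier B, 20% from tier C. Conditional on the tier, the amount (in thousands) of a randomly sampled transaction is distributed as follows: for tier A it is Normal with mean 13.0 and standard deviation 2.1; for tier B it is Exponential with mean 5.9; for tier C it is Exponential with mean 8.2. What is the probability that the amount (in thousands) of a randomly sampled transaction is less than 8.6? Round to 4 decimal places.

0.2792

Conditional on each tier, P(X < 8.6): A: 0.0180749; B: 0.767212; C: 0.649635.
By total probability, P(X < 8.6) = 0.62·0.0180749 + 0.18·0.767212 + 0.2·0.649635 = 0.279232.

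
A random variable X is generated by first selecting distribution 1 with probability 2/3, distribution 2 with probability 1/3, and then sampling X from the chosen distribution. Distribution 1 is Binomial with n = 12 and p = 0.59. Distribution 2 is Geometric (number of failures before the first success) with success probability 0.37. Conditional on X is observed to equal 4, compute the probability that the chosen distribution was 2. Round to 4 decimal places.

Likelihoods P(X=4 | ·): 1: 0.0478943; 2: 0.058286.
Posterior ∝ prior × likelihood. Numerator for 2: 0.333333·0.058286 = 0.0194287.
Normalizing constant: 0.666667·0.0478943 + 0.333333·0.058286 = 0.0513582.
P(2 | observation) = 0.0194287 / 0.0513582 = 0.378297.

0.3783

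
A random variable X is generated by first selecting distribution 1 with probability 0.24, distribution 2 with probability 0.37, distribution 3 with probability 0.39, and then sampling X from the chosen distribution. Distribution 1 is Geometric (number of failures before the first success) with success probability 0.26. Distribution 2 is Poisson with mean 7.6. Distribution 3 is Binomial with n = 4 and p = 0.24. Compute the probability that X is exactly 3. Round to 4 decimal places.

Conditional on each component, P(X = 3): 1: 0.105358; 2: 0.0366144; 3: 0.042025.
By total probability, P(X = 3) = 0.24·0.105358 + 0.37·0.0366144 + 0.39·0.042025 = 0.055223.

0.0552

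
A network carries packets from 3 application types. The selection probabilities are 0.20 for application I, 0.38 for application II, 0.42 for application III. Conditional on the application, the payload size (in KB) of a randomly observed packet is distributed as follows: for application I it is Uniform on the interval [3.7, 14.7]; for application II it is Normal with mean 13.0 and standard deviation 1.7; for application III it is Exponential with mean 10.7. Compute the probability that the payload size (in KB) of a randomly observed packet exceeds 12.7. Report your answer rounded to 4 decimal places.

Conditional on each application, P(X > 12.7): I: 0.181818; II: 0.570038; III: 0.305161.
By total probability, P(X > 12.7) = 0.2·0.181818 + 0.38·0.570038 + 0.42·0.305161 = 0.381146.

0.3811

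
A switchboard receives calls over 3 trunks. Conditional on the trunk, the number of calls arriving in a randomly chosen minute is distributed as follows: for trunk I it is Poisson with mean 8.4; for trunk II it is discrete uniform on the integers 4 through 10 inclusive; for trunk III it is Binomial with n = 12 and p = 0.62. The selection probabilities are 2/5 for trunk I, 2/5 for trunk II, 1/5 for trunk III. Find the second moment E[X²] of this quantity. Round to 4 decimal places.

64.4202

For each component E[X²] = Var + (mean)², giving I: 78.96; II: 53; III: 58.1808.
Overall E[X²] = 0.4·78.96 + 0.4·53 + 0.2·58.1808 = 64.4202.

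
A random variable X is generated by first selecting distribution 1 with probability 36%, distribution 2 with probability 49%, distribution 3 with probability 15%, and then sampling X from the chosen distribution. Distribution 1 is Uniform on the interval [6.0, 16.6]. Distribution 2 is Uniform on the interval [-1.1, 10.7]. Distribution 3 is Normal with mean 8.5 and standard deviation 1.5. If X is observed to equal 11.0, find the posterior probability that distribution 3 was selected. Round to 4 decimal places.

0.2265

Likelihoods f(11.0 | ·): 1: 0.0943396; 2: 0; 3: 0.0663181.
Posterior ∝ prior × likelihood. Numerator for 3: 0.15·0.0663181 = 0.00994771.
Normalizing constant: 0.36·0.0943396 + 0.49·0 + 0.15·0.0663181 = 0.04391.
P(3 | observation) = 0.00994771 / 0.04391 = 0.226548.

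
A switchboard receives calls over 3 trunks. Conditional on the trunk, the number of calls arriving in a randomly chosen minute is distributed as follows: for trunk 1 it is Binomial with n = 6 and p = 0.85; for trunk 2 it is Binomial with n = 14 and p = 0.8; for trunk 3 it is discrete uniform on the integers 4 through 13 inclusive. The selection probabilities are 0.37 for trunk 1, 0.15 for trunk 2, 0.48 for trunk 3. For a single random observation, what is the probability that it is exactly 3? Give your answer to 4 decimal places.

Conditional on each trunk, P(X = 3): 1: 0.0414534; 2: 3.81682e-06; 3: 0.
By total probability, P(X = 3) = 0.37·0.0414534 + 0.15·3.81682e-06 + 0.48·0 = 0.0153383.

0.0153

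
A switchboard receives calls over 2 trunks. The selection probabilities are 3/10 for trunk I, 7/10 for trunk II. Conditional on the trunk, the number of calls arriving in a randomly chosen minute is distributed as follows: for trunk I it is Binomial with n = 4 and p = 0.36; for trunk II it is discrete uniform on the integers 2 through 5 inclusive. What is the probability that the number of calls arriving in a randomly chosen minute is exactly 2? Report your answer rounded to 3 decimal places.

0.271

Conditional on each trunk, P(X = 2): I: 0.318505; II: 0.25.
By total probability, P(X = 2) = 0.3·0.318505 + 0.7·0.25 = 0.270551.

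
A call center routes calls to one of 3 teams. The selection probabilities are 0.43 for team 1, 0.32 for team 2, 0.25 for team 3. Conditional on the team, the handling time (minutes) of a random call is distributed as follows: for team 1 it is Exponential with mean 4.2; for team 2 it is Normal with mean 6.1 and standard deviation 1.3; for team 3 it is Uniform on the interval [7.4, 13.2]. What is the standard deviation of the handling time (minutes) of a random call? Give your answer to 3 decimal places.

Per component, 1: μ=4.2, E[X²]=35.28; 2: μ=6.1, E[X²]=38.9; 3: μ=10.3, E[X²]=108.893.
E[X] = 0.43·4.2 + 0.32·6.1 + 0.25·10.3 = 6.333.
E[X²] = 0.43·35.28 + 0.32·38.9 + 0.25·108.893 = 54.8417.
Var(X) = E[X²] − (E[X])² = 54.8417 − 40.1069 = 14.7348.
SD(X) = √14.7348 = 3.8386.

3.839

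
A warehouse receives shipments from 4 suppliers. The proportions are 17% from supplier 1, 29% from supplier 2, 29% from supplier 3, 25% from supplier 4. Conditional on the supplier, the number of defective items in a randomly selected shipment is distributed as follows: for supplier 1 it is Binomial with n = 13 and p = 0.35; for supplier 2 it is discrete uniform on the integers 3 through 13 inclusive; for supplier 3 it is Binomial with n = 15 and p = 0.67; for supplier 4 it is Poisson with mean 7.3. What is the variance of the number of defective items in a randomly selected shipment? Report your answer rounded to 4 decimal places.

9.5263

Per component, 1: μ=4.55, E[X²]=23.66; 2: μ=8, E[X²]=74; 3: μ=10.05, E[X²]=104.319; 4: μ=7.3, E[X²]=60.59.
E[X] = 0.17·4.55 + 0.29·8 + 0.29·10.05 + 0.25·7.3 = 7.833.
E[X²] = 0.17·23.66 + 0.29·74 + 0.29·104.319 + 0.25·60.59 = 70.8822.
Var(X) = E[X²] − (E[X])² = 70.8822 − 61.3559 = 9.52632.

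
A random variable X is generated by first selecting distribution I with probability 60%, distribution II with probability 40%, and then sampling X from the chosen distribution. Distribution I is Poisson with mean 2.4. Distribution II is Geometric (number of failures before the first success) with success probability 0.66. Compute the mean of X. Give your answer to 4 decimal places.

Component means — I: 2.4; II: 0.515152.
E[X] = 0.6·2.4 + 0.4·0.515152 = 1.64606.

1.6461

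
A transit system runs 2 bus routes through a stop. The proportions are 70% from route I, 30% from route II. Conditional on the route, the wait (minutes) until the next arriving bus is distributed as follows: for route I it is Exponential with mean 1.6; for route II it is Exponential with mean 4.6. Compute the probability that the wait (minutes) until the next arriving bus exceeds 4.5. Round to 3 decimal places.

Conditional on each route, P(X > 4.5): I: 0.0600547; II: 0.375964.
By total probability, P(X > 4.5) = 0.7·0.0600547 + 0.3·0.375964 = 0.154828.

0.155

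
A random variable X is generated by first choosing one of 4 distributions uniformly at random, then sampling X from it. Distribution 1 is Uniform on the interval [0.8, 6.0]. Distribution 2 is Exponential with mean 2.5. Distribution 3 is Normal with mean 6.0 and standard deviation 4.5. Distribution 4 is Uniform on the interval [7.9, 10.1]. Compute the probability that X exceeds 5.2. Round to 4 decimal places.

Conditional on each component, P(X > 5.2): 1: 0.153846; 2: 0.12493; 3: 0.570551; 4: 1.
By total probability, P(X > 5.2) = 0.25·0.153846 + 0.25·0.12493 + 0.25·0.570551 + 0.25·1 = 0.462332.

0.4623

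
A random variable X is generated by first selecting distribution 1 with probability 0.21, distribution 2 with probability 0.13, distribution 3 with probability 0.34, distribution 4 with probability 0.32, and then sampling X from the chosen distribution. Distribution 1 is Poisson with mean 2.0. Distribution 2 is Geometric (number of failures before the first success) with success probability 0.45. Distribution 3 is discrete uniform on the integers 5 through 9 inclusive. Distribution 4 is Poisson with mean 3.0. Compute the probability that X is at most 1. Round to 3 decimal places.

Conditional on each component, P(X ≤ 1): 1: 0.406006; 2: 0.6975; 3: 0; 4: 0.199148.
By total probability, P(X ≤ 1) = 0.21·0.406006 + 0.13·0.6975 + 0.34·0 + 0.32·0.199148 = 0.239664.

0.240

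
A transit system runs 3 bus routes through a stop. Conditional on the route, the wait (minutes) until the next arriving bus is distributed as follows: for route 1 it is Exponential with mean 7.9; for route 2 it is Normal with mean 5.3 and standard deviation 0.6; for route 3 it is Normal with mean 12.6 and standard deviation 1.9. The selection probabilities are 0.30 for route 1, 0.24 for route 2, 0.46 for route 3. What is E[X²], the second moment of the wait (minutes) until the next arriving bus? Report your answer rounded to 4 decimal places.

118.9642

For each component E[X²] = Var + (mean)², giving 1: 124.82; 2: 28.45; 3: 162.37.
Overall E[X²] = 0.3·124.82 + 0.24·28.45 + 0.46·162.37 = 118.964.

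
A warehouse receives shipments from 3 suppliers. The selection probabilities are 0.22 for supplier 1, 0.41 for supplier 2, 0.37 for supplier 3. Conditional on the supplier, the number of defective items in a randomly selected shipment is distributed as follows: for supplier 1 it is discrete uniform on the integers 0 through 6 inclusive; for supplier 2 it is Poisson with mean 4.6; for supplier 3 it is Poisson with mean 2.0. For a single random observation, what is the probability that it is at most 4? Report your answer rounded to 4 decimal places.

Conditional on each supplier, P(X ≤ 4): 1: 0.714286; 2: 0.513234; 3: 0.947347.
By total probability, P(X ≤ 4) = 0.22·0.714286 + 0.41·0.513234 + 0.37·0.947347 = 0.718087.

0.7181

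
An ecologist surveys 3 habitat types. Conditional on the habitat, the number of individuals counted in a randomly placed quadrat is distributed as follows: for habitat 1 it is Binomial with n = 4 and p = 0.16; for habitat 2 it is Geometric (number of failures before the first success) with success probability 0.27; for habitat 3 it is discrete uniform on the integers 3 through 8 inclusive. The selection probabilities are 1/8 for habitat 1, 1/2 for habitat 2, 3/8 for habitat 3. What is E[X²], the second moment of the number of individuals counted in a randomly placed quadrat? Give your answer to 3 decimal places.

For each component E[X²] = Var + (mean)², giving 1: 0.9472; 2: 17.3237; 3: 33.1667.
Overall E[X²] = 0.125·0.9472 + 0.5·17.3237 + 0.375·33.1667 = 21.2178.

21.218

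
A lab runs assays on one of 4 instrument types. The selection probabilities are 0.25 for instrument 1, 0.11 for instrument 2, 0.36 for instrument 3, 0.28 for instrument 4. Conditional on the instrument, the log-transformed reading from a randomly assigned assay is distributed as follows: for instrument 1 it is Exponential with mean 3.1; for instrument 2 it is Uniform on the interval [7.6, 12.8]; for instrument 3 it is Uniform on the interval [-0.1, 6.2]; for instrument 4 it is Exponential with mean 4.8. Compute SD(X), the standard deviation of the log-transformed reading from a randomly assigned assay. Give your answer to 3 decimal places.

3.887

Per component, 1: μ=3.1, E[X²]=19.22; 2: μ=10.2, E[X²]=106.293; 3: μ=3.05, E[X²]=12.61; 4: μ=4.8, E[X²]=46.08.
E[X] = 0.25·3.1 + 0.11·10.2 + 0.36·3.05 + 0.28·4.8 = 4.339.
E[X²] = 0.25·19.22 + 0.11·106.293 + 0.36·12.61 + 0.28·46.08 = 33.9393.
Var(X) = E[X²] − (E[X])² = 33.9393 − 18.8269 = 15.1123.
SD(X) = √15.1123 = 3.88746.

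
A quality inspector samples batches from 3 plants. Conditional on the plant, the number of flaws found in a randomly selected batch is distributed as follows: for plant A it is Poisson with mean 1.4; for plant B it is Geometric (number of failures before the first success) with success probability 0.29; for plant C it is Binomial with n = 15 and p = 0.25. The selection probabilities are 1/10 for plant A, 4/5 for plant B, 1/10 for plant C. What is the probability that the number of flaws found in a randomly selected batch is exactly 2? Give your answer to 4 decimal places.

Conditional on each plant, P(X = 2): A: 0.241665; B: 0.146189; C: 0.155907.
By total probability, P(X = 2) = 0.1·0.241665 + 0.8·0.146189 + 0.1·0.155907 = 0.156708.

0.1567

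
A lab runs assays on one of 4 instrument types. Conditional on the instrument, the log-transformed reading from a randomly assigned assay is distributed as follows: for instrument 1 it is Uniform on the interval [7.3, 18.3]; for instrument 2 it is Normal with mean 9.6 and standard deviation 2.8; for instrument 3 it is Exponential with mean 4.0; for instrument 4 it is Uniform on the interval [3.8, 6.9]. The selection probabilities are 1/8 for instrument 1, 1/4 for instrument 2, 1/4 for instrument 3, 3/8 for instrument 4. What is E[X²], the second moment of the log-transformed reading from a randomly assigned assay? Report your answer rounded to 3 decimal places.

For each component E[X²] = Var + (mean)², giving 1: 173.923; 2: 100; 3: 32; 4: 29.4233.
Overall E[X²] = 0.125·173.923 + 0.25·100 + 0.25·32 + 0.375·29.4233 = 65.7742.

65.774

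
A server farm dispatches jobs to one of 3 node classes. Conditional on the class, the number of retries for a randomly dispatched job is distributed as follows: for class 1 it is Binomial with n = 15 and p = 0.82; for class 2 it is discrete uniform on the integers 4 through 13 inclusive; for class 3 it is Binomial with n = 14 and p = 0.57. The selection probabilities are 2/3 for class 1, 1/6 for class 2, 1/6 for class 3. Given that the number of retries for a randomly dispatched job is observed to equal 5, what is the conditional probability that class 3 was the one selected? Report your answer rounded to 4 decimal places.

Likelihoods P(X=5 | ·): 1: 3.97511e-05; 2: 0.1; 3: 0.0605417.
Posterior ∝ prior × likelihood. Numerator for 3: 0.166667·0.0605417 = 0.0100903.
Normalizing constant: 0.666667·3.97511e-05 + 0.166667·0.1 + 0.166667·0.0605417 = 0.0267834.
P(3 | observation) = 0.0100903 / 0.0267834 = 0.376736.

0.3767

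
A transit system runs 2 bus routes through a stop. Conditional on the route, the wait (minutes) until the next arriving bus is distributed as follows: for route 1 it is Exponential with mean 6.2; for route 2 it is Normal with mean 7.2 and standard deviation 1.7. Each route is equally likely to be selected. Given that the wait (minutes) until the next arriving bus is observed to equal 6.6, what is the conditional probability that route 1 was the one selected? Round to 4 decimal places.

Likelihoods f(6.6 | ·): 1: 0.0556282; 2: 0.220502.
Posterior ∝ prior × likelihood. Numerator for 1: 0.5·0.0556282 = 0.0278141.
Normalizing constant: 0.5·0.0556282 + 0.5·0.220502 = 0.138065.
P(1 | observation) = 0.0278141 / 0.138065 = 0.201457.

0.2015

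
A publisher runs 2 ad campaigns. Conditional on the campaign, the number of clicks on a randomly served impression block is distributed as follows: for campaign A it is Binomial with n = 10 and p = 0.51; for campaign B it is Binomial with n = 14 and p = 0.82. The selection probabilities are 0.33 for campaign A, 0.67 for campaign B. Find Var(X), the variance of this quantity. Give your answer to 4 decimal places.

Per component, A: μ=5.1, E[X²]=28.509; B: μ=11.48, E[X²]=133.857.
E[X] = 0.33·5.1 + 0.67·11.48 = 9.3746.
E[X²] = 0.33·28.509 + 0.67·133.857 = 99.092.
Var(X) = E[X²] − (E[X])² = 99.092 − 87.8831 = 11.2089.

11.2089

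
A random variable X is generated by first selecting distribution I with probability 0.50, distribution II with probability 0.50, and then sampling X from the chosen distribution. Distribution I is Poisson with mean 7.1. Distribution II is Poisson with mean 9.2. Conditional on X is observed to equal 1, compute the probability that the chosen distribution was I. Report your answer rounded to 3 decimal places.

Likelihoods P(X=1 | ·): I: 0.00585824; II: 0.000929562.
Posterior ∝ prior × likelihood. Numerator for I: 0.5·0.00585824 = 0.00292912.
Normalizing constant: 0.5·0.00585824 + 0.5·0.000929562 = 0.0033939.
P(I | observation) = 0.00292912 / 0.0033939 = 0.863054.

0.863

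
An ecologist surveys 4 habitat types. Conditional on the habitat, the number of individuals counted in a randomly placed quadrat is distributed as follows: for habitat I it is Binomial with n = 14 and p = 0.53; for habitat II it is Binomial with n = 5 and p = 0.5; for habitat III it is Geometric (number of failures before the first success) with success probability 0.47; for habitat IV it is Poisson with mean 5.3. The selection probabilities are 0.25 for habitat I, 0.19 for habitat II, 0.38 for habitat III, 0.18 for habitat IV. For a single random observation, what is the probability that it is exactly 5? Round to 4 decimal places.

Conditional on each habitat, P(X = 5): I: 0.0936967; II: 0.03125; III: 0.0196552; IV: 0.173955.
By total probability, P(X = 5) = 0.25·0.0936967 + 0.19·0.03125 + 0.38·0.0196552 + 0.18·0.173955 = 0.0681426.

0.0681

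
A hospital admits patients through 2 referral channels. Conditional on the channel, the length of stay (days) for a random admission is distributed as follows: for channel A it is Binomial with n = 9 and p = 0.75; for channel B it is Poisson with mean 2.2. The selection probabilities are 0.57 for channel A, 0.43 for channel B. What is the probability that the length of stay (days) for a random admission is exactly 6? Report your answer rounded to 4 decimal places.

Conditional on each channel, P(X = 6): A: 0.233597; B: 0.0174484.
By total probability, P(X = 6) = 0.57·0.233597 + 0.43·0.0174484 = 0.140653.

0.1407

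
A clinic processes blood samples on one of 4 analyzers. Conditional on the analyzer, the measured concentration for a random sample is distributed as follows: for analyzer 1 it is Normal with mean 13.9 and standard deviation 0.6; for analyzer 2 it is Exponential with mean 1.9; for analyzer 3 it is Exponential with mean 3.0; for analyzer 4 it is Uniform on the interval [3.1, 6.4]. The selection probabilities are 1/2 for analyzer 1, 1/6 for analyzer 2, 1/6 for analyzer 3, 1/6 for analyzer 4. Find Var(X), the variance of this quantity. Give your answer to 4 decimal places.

Per component, 1: μ=13.9, E[X²]=193.57; 2: μ=1.9, E[X²]=7.22; 3: μ=3, E[X²]=18; 4: μ=4.75, E[X²]=23.47.
E[X] = 0.5·13.9 + 0.166667·1.9 + 0.166667·3 + 0.166667·4.75 = 8.55833.
E[X²] = 0.5·193.57 + 0.166667·7.22 + 0.166667·18 + 0.166667·23.47 = 104.9.
Var(X) = E[X²] − (E[X])² = 104.9 − 73.2451 = 31.6549.

31.6549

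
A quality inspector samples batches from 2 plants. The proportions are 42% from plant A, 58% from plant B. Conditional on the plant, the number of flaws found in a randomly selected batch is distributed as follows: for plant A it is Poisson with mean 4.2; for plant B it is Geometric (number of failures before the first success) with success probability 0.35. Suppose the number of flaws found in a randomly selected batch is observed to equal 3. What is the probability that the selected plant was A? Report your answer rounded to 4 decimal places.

0.5825

Likelihoods P(X=3 | ·): A: 0.185165; B: 0.0961188.
Posterior ∝ prior × likelihood. Numerator for A: 0.42·0.185165 = 0.0777695.
Normalizing constant: 0.42·0.185165 + 0.58·0.0961188 = 0.133518.
P(A | observation) = 0.0777695 / 0.133518 = 0.582463.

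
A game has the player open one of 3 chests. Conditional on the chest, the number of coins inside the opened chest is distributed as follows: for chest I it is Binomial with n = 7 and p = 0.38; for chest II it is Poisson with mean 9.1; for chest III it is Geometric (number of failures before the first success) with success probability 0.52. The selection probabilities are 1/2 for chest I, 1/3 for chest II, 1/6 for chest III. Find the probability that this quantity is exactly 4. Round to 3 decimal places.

0.102

Conditional on each chest, P(X = 4): I: 0.173931; II: 0.0319062; III: 0.0276038.
By total probability, P(X = 4) = 0.5·0.173931 + 0.333333·0.0319062 + 0.166667·0.0276038 = 0.102202.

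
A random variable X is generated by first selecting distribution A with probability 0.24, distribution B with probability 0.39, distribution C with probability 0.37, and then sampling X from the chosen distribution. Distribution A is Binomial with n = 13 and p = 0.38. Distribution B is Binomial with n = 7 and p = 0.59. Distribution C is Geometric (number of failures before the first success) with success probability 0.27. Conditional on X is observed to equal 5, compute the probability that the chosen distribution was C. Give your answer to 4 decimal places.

Likelihoods P(X=5 | ·): A: 0.222654; B: 0.252375; C: 0.0559729.
Posterior ∝ prior × likelihood. Numerator for C: 0.37·0.0559729 = 0.02071.
Normalizing constant: 0.24·0.222654 + 0.39·0.252375 + 0.37·0.0559729 = 0.172573.
P(C | observation) = 0.02071 / 0.172573 = 0.120007.

0.1200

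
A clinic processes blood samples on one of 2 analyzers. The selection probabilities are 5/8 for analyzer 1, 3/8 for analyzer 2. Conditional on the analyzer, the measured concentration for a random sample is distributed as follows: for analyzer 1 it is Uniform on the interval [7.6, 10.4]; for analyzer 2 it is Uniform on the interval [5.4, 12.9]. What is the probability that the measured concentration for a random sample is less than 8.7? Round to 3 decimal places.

0.411

Conditional on each analyzer, P(X < 8.7): 1: 0.392857; 2: 0.44.
By total probability, P(X < 8.7) = 0.625·0.392857 + 0.375·0.44 = 0.410536.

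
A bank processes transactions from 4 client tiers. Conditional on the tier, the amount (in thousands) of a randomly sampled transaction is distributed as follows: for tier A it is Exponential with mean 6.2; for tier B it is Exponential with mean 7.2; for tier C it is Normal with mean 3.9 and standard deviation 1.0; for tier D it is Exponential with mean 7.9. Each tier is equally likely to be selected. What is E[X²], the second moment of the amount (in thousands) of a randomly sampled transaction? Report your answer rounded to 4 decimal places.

80.3975

For each component E[X²] = Var + (mean)², giving A: 76.88; B: 103.68; C: 16.21; D: 124.82.
Overall E[X²] = 0.25·76.88 + 0.25·103.68 + 0.25·16.21 + 0.25·124.82 = 80.3975.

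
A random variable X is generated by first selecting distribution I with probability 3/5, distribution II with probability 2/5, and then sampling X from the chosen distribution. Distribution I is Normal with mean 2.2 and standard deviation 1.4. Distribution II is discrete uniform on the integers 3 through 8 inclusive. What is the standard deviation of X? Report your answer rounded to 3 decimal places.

Per component, I: μ=2.2, E[X²]=6.8; II: μ=5.5, E[X²]=33.1667.
E[X] = 0.6·2.2 + 0.4·5.5 = 3.52.
E[X²] = 0.6·6.8 + 0.4·33.1667 = 17.3467.
Var(X) = E[X²] − (E[X])² = 17.3467 − 12.3904 = 4.95627.
SD(X) = √4.95627 = 2.22627.

2.226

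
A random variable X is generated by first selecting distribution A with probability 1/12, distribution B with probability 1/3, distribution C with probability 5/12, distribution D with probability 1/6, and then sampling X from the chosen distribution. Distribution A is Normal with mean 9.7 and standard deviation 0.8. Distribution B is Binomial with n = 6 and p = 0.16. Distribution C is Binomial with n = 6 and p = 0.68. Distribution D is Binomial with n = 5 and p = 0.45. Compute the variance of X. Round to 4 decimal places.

Per component, A: μ=9.7, E[X²]=94.73; B: μ=0.96, E[X²]=1.728; C: μ=4.08, E[X²]=17.952; D: μ=2.25, E[X²]=6.3.
E[X] = 0.0833333·9.7 + 0.333333·0.96 + 0.416667·4.08 + 0.166667·2.25 = 3.20333.
E[X²] = 0.0833333·94.73 + 0.333333·1.728 + 0.416667·17.952 + 0.166667·6.3 = 17.0002.
Var(X) = E[X²] − (E[X])² = 17.0002 − 10.2613 = 6.73882.

6.7388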